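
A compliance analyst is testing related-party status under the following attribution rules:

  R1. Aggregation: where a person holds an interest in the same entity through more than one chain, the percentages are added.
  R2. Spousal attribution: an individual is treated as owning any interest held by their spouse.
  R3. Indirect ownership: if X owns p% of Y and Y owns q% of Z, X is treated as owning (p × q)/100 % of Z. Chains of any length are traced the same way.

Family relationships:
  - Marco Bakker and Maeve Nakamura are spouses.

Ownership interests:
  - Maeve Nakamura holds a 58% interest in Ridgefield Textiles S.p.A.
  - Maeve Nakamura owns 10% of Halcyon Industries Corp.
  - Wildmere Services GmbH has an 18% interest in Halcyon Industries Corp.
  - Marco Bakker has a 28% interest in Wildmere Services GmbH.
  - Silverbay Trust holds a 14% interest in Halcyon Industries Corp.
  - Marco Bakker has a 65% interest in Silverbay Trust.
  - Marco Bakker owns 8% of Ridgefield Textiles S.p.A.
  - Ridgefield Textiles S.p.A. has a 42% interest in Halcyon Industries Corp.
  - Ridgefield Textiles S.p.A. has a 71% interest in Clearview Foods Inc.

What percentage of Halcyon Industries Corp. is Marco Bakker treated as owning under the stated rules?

51.86%

By spousal attribution (R2), Marco Bakker is treated as also owning Maeve Nakamura's interest in Ridgefield Textiles S.p.A, giving 8% + 58% = 66%.
By spousal attribution (R2), Marco Bakker is treated as owning Maeve Nakamura's 10% interest in Halcyon Industries Corp.
Chain via Silverbay Trust (R3): 65% × 14% = 9.1% of Halcyon Industries Corp.
Chain via Wildmere Services GmbH (R3): 28% × 18% = 5.04% of Halcyon Industries Corp.
Chain via Ridgefield Textiles S.p.A. (R3): 66% × 42% = 27.72% of Halcyon Industries Corp.
Direct interest in Halcyon Industries Corp: 10%.
Aggregating (R1): 9.1% + 5.04% + 27.72% + 10% = 51.86%.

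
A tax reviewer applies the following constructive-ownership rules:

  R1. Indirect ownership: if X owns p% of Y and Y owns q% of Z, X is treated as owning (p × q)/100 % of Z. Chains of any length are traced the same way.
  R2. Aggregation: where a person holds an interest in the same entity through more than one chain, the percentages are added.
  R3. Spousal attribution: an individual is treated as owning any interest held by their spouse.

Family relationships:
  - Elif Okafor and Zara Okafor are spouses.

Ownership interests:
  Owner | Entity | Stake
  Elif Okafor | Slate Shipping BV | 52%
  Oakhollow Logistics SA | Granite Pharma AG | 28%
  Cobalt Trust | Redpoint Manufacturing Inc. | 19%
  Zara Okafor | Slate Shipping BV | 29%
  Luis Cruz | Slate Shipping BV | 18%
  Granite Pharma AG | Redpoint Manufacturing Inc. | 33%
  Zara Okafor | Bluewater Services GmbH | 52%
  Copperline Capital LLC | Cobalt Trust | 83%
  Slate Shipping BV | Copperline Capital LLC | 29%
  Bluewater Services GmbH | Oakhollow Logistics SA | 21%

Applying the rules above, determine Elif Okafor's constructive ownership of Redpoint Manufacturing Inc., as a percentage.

By spousal attribution (R3), Elif Okafor is treated as also owning Zara Okafor's interest in Slate Shipping BV, giving 52% + 29% = 81%.
By spousal attribution (R3), Elif Okafor is treated as owning Zara Okafor's 52% interest in Bluewater Services GmbH.
Chain via Slate Shipping BV → Copperline Capital LLC → Cobalt Trust (R1): 81% × 29% × 83% × 19% = 3.704373% of Redpoint Manufacturing Inc.
Chain via Bluewater Services GmbH → Oakhollow Logistics SA → Granite Pharma AG (R1): 52% × 21% × 28% × 33% = 1.009008% of Redpoint Manufacturing Inc.
Aggregating (R2): 3.704373% + 1.009008% = 4.713381%.

4.713381%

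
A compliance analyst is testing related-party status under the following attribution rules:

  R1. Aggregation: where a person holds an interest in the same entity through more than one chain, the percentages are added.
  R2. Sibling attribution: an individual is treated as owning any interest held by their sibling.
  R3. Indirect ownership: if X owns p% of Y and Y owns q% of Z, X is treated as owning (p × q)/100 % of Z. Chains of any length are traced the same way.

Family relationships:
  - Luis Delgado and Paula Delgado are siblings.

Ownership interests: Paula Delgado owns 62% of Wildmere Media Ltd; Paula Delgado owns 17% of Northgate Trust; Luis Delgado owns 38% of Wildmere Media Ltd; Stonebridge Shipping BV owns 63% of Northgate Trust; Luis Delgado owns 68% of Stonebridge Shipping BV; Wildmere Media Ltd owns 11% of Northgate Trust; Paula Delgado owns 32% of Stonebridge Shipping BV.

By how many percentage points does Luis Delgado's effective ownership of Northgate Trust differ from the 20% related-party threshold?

71

By sibling attribution (R2), Luis Delgado is treated as also owning Paula Delgado's interest in Stonebridge Shipping BV, giving 68% + 32% = 100%.
By sibling attribution (R2), Luis Delgado is treated as also owning Paula Delgado's interest in Wildmere Media Ltd, giving 38% + 62% = 100%.
By sibling attribution (R2), Luis Delgado is treated as owning Paula Delgado's 17% interest in Northgate Trust.
Chain via Stonebridge Shipping BV (R3): 100% × 63% = 63% of Northgate Trust.
Chain via Wildmere Media Ltd (R3): 100% × 11% = 11% of Northgate Trust.
Direct interest in Northgate Trust: 17%.
Aggregating (R1): 63% + 11% + 17% = 91%.
91% exceeds the 20% threshold by 71 percentage points.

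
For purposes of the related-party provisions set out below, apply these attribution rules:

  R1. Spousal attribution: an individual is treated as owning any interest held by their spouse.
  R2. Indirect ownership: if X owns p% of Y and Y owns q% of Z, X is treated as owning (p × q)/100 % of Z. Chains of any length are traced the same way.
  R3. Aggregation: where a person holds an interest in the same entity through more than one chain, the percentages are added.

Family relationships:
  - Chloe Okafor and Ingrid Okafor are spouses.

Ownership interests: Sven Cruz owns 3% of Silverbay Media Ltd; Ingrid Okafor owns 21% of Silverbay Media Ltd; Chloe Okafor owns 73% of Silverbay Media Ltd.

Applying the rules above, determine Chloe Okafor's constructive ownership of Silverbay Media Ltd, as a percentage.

94%

By spousal attribution (R1), Chloe Okafor is treated as also owning Ingrid Okafor's interest in Silverbay Media Ltd, giving 73% + 21% = 94%.
Direct interest in Silverbay Media Ltd: 94%.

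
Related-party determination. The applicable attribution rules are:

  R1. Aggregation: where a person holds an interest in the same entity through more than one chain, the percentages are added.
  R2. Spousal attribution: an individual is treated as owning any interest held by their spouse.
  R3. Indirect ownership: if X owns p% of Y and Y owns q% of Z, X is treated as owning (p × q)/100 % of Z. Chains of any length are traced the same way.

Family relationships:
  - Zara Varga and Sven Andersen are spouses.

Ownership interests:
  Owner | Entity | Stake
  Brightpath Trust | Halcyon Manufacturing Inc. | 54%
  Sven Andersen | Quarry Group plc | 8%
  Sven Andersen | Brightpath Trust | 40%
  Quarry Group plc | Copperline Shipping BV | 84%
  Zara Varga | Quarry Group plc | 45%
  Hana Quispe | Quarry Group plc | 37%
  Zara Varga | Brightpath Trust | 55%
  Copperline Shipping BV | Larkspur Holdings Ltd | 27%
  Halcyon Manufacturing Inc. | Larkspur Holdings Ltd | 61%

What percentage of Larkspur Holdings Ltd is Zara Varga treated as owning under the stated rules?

43.3134%

By spousal attribution (R2), Zara Varga is treated as also owning Sven Andersen's interest in Quarry Group plc, giving 45% + 8% = 53%.
By spousal attribution (R2), Zara Varga is treated as also owning Sven Andersen's interest in Brightpath Trust, giving 55% + 40% = 95%.
Chain via Quarry Group plc → Copperline Shipping BV (R3): 53% × 84% × 27% = 12.0204% of Larkspur Holdings Ltd.
Chain via Brightpath Trust → Halcyon Manufacturing Inc. (R3): 95% × 54% × 61% = 31.293% of Larkspur Holdings Ltd.
Aggregating (R1): 12.0204% + 31.293% = 43.3134%.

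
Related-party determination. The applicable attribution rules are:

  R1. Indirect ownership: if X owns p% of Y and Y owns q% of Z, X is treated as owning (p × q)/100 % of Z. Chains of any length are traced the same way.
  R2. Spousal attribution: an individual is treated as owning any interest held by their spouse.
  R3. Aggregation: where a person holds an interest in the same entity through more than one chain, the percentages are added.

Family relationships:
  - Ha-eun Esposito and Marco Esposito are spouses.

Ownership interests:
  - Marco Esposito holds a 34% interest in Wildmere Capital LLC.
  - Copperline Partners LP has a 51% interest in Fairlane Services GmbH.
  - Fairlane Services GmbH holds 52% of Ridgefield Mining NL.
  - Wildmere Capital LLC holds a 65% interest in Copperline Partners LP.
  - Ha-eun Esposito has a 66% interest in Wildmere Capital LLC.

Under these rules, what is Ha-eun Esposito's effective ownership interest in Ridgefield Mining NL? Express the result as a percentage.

By spousal attribution (R2), Ha-eun Esposito is treated as also owning Marco Esposito's interest in Wildmere Capital LLC, giving 66% + 34% = 100%.
Chain via Wildmere Capital LLC → Copperline Partners LP → Fairlane Services GmbH (R1): 100% × 65% × 51% × 52% = 17.238% of Ridgefield Mining NL.

17.238%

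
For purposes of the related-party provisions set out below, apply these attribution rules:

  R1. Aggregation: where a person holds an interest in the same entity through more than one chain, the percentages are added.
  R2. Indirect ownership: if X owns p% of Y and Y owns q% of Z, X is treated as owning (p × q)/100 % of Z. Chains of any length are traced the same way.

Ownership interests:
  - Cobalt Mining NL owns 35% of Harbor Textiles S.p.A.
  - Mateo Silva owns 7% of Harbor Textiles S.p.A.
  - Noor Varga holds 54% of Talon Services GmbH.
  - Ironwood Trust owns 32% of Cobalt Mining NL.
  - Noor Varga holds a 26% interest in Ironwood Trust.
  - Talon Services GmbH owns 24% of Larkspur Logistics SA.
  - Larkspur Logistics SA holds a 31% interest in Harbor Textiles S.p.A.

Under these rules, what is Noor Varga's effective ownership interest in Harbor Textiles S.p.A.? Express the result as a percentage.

Chain via Ironwood Trust → Cobalt Mining NL (R2): 26% × 32% × 35% = 2.912% of Harbor Textiles S.p.A.
Chain via Talon Services GmbH → Larkspur Logistics SA (R2): 54% × 24% × 31% = 4.0176% of Harbor Textiles S.p.A.
Aggregating (R1): 2.912% + 4.0176% = 6.9296%.

6.9296%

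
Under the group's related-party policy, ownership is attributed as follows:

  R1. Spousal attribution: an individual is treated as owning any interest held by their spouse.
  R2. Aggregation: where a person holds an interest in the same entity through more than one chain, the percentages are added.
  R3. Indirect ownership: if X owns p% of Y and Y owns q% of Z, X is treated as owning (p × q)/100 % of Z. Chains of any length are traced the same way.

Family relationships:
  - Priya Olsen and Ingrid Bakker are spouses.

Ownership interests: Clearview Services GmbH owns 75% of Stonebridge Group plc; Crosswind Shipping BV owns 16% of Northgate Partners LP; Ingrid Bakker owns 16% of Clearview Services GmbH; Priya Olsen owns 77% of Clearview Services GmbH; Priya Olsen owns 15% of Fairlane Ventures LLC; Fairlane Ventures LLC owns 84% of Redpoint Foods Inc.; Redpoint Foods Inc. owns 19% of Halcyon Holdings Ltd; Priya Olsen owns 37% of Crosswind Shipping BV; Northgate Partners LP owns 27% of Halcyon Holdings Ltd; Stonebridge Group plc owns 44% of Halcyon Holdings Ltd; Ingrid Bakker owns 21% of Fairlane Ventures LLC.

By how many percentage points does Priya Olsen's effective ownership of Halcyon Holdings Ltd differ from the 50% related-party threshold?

11.966

By spousal attribution (R1), Priya Olsen is treated as also owning Ingrid Bakker's interest in Fairlane Ventures LLC, giving 15% + 21% = 36%.
By spousal attribution (R1), Priya Olsen is treated as also owning Ingrid Bakker's interest in Clearview Services GmbH, giving 77% + 16% = 93%.
Chain via Crosswind Shipping BV → Northgate Partners LP (R3): 37% × 16% × 27% = 1.5984% of Halcyon Holdings Ltd.
Chain via Fairlane Ventures LLC → Redpoint Foods Inc. (R3): 36% × 84% × 19% = 5.7456% of Halcyon Holdings Ltd.
Chain via Clearview Services GmbH → Stonebridge Group plc (R3): 93% × 75% × 44% = 30.69% of Halcyon Holdings Ltd.
Aggregating (R2): 1.5984% + 5.7456% + 30.69% = 38.034%.
38.034% falls short of the 50% threshold by 11.966 percentage points.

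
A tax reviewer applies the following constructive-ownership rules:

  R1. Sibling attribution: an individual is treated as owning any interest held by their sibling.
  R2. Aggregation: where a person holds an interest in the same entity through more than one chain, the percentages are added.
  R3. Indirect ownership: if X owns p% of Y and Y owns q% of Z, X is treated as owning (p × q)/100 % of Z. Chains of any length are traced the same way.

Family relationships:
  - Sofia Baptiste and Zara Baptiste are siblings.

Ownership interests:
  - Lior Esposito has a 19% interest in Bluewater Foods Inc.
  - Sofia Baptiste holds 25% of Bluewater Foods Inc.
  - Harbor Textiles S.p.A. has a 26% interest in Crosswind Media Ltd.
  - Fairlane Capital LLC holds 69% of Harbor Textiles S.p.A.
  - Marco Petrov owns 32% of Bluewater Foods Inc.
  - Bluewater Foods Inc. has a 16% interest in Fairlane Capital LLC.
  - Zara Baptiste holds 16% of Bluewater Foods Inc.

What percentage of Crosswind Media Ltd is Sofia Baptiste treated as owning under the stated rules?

By sibling attribution (R1), Sofia Baptiste is treated as also owning Zara Baptiste's interest in Bluewater Foods Inc, giving 25% + 16% = 41%.
Chain via Bluewater Foods Inc. → Fairlane Capital LLC → Harbor Textiles S.p.A. (R3): 41% × 16% × 69% × 26% = 1.176864% of Crosswind Media Ltd.

1.176864%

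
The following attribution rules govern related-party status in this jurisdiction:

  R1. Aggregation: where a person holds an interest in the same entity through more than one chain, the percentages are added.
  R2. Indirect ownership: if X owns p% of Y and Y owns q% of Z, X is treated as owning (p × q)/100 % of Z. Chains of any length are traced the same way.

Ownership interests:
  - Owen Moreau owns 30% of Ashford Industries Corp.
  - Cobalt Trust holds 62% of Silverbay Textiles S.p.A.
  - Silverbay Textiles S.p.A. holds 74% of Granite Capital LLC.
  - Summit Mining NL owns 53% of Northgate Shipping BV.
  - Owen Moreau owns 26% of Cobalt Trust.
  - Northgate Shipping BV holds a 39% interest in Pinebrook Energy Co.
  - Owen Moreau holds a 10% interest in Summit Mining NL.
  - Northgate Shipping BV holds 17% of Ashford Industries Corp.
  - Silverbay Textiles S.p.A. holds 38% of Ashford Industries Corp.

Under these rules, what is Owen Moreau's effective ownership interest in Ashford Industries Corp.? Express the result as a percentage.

Chain via Cobalt Trust → Silverbay Textiles S.p.A. (R2): 26% × 62% × 38% = 6.1256% of Ashford Industries Corp.
Chain via Summit Mining NL → Northgate Shipping BV (R2): 10% × 53% × 17% = 0.901% of Ashford Industries Corp.
Direct interest in Ashford Industries Corp: 30%.
Aggregating (R1): 6.1256% + 0.901% + 30% = 37.0266%.

37.0266%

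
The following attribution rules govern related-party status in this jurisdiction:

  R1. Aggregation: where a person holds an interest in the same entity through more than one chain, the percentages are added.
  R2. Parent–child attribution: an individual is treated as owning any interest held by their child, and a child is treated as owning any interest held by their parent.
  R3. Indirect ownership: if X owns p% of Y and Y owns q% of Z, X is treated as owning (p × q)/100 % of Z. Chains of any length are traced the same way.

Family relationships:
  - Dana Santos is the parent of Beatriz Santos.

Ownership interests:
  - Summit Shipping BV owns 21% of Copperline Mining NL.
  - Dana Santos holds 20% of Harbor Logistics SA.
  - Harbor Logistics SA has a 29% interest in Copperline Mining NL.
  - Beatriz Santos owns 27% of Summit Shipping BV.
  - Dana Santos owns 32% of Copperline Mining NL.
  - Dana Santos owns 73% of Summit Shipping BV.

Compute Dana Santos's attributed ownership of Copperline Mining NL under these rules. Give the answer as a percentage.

By parent–child attribution (R2), Dana Santos is treated as also owning Beatriz Santos's interest in Summit Shipping BV, giving 73% + 27% = 100%.
Chain via Harbor Logistics SA (R3): 20% × 29% = 5.8% of Copperline Mining NL.
Chain via Summit Shipping BV (R3): 100% × 21% = 21% of Copperline Mining NL.
Direct interest in Copperline Mining NL: 32%.
Aggregating (R1): 5.8% + 21% + 32% = 58.8%.

58.8%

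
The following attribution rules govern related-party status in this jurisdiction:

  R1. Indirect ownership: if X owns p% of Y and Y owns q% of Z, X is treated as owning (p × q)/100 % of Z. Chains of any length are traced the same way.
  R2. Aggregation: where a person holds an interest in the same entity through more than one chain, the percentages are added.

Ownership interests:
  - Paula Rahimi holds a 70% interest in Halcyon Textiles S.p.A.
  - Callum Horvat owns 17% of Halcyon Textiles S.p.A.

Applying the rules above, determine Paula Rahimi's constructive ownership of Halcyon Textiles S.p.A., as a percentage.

70%

Direct interest in Halcyon Textiles S.p.A: 70%.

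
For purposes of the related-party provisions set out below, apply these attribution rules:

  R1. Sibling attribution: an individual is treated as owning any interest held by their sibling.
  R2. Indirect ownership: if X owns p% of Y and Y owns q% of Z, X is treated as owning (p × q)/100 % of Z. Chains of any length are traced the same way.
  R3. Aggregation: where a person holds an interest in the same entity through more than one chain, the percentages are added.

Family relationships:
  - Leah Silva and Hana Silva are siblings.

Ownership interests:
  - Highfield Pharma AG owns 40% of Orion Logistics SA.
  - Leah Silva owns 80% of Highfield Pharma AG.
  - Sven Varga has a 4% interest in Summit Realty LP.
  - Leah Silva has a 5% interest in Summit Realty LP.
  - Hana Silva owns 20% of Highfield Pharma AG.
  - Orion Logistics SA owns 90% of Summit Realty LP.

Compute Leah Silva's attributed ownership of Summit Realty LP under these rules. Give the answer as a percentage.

41%

By sibling attribution (R1), Leah Silva is treated as also owning Hana Silva's interest in Highfield Pharma AG, giving 80% + 20% = 100%.
Chain via Highfield Pharma AG → Orion Logistics SA (R2): 100% × 40% × 90% = 36% of Summit Realty LP.
Direct interest in Summit Realty LP: 5%.
Aggregating (R3): 36% + 5% = 41%.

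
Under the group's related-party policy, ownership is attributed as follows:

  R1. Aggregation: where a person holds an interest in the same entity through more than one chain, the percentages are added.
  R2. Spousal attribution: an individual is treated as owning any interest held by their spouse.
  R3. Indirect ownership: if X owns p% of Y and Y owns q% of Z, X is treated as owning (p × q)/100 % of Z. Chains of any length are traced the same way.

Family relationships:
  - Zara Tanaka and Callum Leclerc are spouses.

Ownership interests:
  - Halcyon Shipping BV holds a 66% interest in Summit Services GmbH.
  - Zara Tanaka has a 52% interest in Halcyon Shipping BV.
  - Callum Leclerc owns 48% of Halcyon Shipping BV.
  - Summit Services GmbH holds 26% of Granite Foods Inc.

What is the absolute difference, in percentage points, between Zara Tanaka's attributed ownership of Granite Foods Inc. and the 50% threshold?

32.84

By spousal attribution (R2), Zara Tanaka is treated as also owning Callum Leclerc's interest in Halcyon Shipping BV, giving 52% + 48% = 100%.
Chain via Halcyon Shipping BV → Summit Services GmbH (R3): 100% × 66% × 26% = 17.16% of Granite Foods Inc.
17.16% falls short of the 50% threshold by 32.84 percentage points.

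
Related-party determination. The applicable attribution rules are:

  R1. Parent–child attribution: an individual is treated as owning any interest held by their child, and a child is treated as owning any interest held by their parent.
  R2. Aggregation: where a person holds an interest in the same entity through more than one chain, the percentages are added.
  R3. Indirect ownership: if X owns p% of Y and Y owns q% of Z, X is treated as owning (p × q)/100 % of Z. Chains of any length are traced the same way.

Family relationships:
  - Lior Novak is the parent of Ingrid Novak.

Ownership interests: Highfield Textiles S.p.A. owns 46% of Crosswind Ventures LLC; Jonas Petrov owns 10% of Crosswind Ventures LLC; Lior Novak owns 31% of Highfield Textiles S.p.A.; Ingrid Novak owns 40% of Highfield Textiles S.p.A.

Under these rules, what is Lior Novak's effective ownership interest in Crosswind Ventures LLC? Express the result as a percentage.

By parent–child attribution (R1), Lior Novak is treated as also owning Ingrid Novak's interest in Highfield Textiles S.p.A, giving 31% + 40% = 71%.
Chain via Highfield Textiles S.p.A. (R3): 71% × 46% = 32.66% of Crosswind Ventures LLC.

32.66%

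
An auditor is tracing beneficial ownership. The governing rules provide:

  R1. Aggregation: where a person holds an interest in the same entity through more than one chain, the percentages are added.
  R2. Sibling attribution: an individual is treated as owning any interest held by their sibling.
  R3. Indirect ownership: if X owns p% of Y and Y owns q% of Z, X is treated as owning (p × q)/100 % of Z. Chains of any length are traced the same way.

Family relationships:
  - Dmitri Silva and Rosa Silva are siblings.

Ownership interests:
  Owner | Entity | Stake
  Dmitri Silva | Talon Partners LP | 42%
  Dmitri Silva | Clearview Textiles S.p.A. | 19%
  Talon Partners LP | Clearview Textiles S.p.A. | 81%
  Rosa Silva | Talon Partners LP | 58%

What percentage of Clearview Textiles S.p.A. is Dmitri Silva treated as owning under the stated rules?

By sibling attribution (R2), Dmitri Silva is treated as also owning Rosa Silva's interest in Talon Partners LP, giving 42% + 58% = 100%.
Chain via Talon Partners LP (R3): 100% × 81% = 81% of Clearview Textiles S.p.A.
Direct interest in Clearview Textiles S.p.A: 19%.
Aggregating (R1): 81% + 19% = 100%.

100%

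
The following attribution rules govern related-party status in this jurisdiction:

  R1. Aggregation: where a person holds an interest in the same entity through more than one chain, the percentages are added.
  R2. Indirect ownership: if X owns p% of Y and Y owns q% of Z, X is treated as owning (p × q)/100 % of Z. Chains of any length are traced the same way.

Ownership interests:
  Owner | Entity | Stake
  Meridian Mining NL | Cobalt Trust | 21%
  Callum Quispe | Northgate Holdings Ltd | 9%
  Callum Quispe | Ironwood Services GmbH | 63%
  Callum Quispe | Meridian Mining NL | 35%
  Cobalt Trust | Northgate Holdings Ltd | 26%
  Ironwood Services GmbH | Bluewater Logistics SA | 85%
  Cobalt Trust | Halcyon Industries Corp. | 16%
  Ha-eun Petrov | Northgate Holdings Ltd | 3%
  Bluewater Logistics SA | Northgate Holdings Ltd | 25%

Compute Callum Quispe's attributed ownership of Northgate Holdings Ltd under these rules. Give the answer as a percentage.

24.2985%

Chain via Meridian Mining NL → Cobalt Trust (R2): 35% × 21% × 26% = 1.911% of Northgate Holdings Ltd.
Chain via Ironwood Services GmbH → Bluewater Logistics SA (R2): 63% × 85% × 25% = 13.3875% of Northgate Holdings Ltd.
Direct interest in Northgate Holdings Ltd: 9%.
Aggregating (R1): 1.911% + 13.3875% + 9% = 24.2985%.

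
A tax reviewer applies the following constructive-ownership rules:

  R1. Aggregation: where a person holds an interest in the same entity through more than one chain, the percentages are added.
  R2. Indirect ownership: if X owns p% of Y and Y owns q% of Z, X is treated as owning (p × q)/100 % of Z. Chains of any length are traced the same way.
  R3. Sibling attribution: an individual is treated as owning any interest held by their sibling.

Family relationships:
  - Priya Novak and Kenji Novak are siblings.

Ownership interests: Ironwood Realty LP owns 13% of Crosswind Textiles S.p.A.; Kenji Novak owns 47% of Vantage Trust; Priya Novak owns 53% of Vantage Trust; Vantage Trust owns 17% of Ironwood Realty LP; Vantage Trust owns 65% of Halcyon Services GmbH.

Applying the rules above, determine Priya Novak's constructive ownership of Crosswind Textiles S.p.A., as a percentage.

2.21%

By sibling attribution (R3), Priya Novak is treated as also owning Kenji Novak's interest in Vantage Trust, giving 53% + 47% = 100%.
Chain via Vantage Trust → Ironwood Realty LP (R2): 100% × 17% × 13% = 2.21% of Crosswind Textiles S.p.A.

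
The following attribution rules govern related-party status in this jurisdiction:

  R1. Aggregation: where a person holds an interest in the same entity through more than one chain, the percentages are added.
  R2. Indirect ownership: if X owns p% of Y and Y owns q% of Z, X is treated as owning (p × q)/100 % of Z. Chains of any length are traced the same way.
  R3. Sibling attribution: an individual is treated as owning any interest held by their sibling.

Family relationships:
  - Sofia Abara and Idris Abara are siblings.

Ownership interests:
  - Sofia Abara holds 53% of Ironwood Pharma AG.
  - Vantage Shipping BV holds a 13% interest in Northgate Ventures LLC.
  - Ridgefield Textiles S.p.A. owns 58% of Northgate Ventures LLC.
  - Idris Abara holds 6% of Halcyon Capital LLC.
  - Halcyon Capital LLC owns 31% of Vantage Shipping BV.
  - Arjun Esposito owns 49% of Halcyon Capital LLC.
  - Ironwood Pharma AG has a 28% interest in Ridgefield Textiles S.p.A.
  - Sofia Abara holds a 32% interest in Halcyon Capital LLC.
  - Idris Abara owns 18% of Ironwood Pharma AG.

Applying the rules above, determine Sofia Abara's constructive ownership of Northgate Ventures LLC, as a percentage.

By sibling attribution (R3), Sofia Abara is treated as also owning Idris Abara's interest in Ironwood Pharma AG, giving 53% + 18% = 71%.
By sibling attribution (R3), Sofia Abara is treated as also owning Idris Abara's interest in Halcyon Capital LLC, giving 32% + 6% = 38%.
Chain via Ironwood Pharma AG → Ridgefield Textiles S.p.A. (R2): 71% × 28% × 58% = 11.5304% of Northgate Ventures LLC.
Chain via Halcyon Capital LLC → Vantage Shipping BV (R2): 38% × 31% × 13% = 1.5314% of Northgate Ventures LLC.
Aggregating (R1): 11.5304% + 1.5314% = 13.0618%.

13.0618%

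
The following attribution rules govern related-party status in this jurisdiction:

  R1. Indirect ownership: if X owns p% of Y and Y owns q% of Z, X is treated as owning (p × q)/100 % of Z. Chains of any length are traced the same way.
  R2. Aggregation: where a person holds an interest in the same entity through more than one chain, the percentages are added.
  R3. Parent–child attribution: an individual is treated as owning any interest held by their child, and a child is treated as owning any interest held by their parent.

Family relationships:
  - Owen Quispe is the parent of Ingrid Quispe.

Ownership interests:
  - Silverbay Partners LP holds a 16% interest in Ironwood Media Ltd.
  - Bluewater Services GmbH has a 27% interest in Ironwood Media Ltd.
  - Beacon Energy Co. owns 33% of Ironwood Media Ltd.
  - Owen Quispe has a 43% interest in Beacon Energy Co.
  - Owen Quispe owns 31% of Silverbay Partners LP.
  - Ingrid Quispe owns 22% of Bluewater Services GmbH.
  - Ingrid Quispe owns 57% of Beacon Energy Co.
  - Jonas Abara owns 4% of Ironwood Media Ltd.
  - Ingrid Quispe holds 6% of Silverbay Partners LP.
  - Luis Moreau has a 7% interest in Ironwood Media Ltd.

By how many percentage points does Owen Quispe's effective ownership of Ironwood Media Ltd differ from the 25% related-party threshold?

19.86

By parent–child attribution (R3), Owen Quispe is treated as also owning Ingrid Quispe's interest in Beacon Energy Co, giving 43% + 57% = 100%.
By parent–child attribution (R3), Owen Quispe is treated as also owning Ingrid Quispe's interest in Silverbay Partners LP, giving 31% + 6% = 37%.
By parent–child attribution (R3), Owen Quispe is treated as owning Ingrid Quispe's 22% interest in Bluewater Services GmbH.
Chain via Beacon Energy Co. (R1): 100% × 33% = 33% of Ironwood Media Ltd.
Chain via Silverbay Partners LP (R1): 37% × 16% = 5.92% of Ironwood Media Ltd.
Chain via Bluewater Services GmbH (R1): 22% × 27% = 5.94% of Ironwood Media Ltd.
Aggregating (R2): 33% + 5.92% + 5.94% = 44.86%.
44.86% exceeds the 25% threshold by 19.86 percentage points.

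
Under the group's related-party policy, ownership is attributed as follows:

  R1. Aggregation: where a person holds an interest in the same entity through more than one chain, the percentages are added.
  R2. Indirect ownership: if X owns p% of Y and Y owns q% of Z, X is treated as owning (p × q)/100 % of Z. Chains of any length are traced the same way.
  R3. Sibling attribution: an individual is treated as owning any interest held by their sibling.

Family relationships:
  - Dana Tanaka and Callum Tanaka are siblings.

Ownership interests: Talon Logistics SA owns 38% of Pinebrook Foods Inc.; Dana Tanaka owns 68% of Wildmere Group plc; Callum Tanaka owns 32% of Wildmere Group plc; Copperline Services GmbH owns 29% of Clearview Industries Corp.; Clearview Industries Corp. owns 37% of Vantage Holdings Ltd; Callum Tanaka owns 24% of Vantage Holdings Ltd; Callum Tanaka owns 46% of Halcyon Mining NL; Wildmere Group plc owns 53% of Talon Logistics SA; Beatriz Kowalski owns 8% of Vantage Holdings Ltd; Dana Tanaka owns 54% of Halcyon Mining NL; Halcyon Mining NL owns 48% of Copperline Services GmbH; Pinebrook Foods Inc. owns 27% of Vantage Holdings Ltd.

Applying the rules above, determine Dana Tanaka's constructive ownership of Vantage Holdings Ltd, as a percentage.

34.5882%

By sibling attribution (R3), Dana Tanaka is treated as also owning Callum Tanaka's interest in Halcyon Mining NL, giving 54% + 46% = 100%.
By sibling attribution (R3), Dana Tanaka is treated as also owning Callum Tanaka's interest in Wildmere Group plc, giving 68% + 32% = 100%.
By sibling attribution (R3), Dana Tanaka is treated as owning Callum Tanaka's 24% interest in Vantage Holdings Ltd.
Chain via Halcyon Mining NL → Copperline Services GmbH → Clearview Industries Corp. (R2): 100% × 48% × 29% × 37% = 5.1504% of Vantage Holdings Ltd.
Chain via Wildmere Group plc → Talon Logistics SA → Pinebrook Foods Inc. (R2): 100% × 53% × 38% × 27% = 5.4378% of Vantage Holdings Ltd.
Direct interest in Vantage Holdings Ltd: 24%.
Aggregating (R1): 5.1504% + 5.4378% + 24% = 34.5882%.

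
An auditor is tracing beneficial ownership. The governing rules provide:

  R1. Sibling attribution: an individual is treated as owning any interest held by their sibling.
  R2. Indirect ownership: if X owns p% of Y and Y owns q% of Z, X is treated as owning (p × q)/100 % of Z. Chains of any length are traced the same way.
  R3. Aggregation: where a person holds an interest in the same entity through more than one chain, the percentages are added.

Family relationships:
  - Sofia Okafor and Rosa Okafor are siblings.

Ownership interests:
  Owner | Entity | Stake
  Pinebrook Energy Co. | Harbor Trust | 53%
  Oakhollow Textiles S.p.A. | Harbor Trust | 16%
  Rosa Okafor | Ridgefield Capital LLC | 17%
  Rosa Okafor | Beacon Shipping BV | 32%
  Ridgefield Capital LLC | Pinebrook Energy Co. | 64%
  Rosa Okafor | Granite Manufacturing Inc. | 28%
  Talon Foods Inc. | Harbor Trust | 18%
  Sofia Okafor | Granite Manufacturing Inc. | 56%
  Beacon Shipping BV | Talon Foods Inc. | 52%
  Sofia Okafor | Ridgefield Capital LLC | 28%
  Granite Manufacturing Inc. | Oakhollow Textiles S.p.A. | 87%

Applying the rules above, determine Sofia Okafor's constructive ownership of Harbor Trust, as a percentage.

By sibling attribution (R1), Sofia Okafor is treated as also owning Rosa Okafor's interest in Ridgefield Capital LLC, giving 28% + 17% = 45%.
By sibling attribution (R1), Sofia Okafor is treated as also owning Rosa Okafor's interest in Granite Manufacturing Inc, giving 56% + 28% = 84%.
By sibling attribution (R1), Sofia Okafor is treated as owning Rosa Okafor's 32% interest in Beacon Shipping BV.
Chain via Ridgefield Capital LLC → Pinebrook Energy Co. (R2): 45% × 64% × 53% = 15.264% of Harbor Trust.
Chain via Granite Manufacturing Inc. → Oakhollow Textiles S.p.A. (R2): 84% × 87% × 16% = 11.6928% of Harbor Trust.
Chain via Beacon Shipping BV → Talon Foods Inc. (R2): 32% × 52% × 18% = 2.9952% of Harbor Trust.
Aggregating (R3): 15.264% + 11.6928% + 2.9952% = 29.952%.

29.952%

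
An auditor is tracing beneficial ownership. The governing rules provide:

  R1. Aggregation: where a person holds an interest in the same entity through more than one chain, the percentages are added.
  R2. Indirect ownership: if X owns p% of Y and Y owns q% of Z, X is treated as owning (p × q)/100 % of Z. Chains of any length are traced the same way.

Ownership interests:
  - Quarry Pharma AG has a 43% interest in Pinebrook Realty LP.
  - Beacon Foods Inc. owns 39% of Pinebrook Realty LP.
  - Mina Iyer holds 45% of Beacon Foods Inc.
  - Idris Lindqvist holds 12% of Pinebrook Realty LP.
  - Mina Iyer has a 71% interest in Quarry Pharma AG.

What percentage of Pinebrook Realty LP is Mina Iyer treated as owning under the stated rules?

48.08%

Chain via Beacon Foods Inc. (R2): 45% × 39% = 17.55% of Pinebrook Realty LP.
Chain via Quarry Pharma AG (R2): 71% × 43% = 30.53% of Pinebrook Realty LP.
Aggregating (R1): 17.55% + 30.53% = 48.08%.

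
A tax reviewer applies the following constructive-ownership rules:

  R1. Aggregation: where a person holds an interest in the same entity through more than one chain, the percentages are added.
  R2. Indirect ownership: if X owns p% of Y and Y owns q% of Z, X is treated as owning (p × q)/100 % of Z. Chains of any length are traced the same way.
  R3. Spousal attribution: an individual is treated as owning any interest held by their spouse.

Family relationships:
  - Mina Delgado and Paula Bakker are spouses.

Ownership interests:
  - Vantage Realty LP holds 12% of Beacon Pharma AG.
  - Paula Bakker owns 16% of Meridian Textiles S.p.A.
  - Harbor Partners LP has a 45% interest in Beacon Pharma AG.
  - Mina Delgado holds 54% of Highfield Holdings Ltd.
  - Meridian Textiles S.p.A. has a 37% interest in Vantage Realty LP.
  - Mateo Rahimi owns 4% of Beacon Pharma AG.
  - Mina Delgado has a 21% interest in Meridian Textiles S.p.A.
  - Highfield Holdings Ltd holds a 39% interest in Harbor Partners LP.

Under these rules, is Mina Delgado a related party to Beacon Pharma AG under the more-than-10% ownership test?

By spousal attribution (R3), Mina Delgado is treated as also owning Paula Bakker's interest in Meridian Textiles S.p.A, giving 21% + 16% = 37%.
Chain via Meridian Textiles S.p.A. → Vantage Realty LP (R2): 37% × 37% × 12% = 1.6428% of Beacon Pharma AG.
Chain via Highfield Holdings Ltd → Harbor Partners LP (R2): 54% × 39% × 45% = 9.477% of Beacon Pharma AG.
Aggregating (R1): 1.6428% + 9.477% = 11.1198%.
11.1198% exceeds the 10% threshold, so Mina is a related party to Beacon Pharma AG.

Yes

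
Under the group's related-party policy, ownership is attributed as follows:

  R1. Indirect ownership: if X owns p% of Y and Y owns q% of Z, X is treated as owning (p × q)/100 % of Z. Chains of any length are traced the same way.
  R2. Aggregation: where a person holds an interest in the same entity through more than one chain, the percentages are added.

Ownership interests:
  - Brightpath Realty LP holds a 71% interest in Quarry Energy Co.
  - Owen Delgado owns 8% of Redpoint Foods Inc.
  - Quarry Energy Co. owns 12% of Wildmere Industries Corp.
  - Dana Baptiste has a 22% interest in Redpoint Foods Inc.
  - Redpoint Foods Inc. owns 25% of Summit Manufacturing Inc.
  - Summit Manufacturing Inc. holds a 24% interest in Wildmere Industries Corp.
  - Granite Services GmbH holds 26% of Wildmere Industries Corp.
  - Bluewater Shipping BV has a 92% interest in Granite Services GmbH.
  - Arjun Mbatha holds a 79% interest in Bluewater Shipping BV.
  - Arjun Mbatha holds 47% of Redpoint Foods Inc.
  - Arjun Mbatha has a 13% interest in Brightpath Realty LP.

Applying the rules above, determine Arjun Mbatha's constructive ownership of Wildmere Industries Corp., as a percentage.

22.8244%

Chain via Brightpath Realty LP → Quarry Energy Co. (R1): 13% × 71% × 12% = 1.1076% of Wildmere Industries Corp.
Chain via Redpoint Foods Inc. → Summit Manufacturing Inc. (R1): 47% × 25% × 24% = 2.82% of Wildmere Industries Corp.
Chain via Bluewater Shipping BV → Granite Services GmbH (R1): 79% × 92% × 26% = 18.8968% of Wildmere Industries Corp.
Aggregating (R2): 1.1076% + 2.82% + 18.8968% = 22.8244%.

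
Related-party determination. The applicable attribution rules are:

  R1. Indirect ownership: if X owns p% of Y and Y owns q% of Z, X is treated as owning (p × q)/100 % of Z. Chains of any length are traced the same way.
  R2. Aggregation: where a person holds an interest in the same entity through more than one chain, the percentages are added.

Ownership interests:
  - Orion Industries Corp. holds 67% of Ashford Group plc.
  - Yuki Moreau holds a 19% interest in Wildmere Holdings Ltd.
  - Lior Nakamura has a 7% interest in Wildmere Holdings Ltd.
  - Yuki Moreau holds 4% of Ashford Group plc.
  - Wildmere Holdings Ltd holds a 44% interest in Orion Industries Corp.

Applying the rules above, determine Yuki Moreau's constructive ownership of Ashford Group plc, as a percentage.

9.6012%

Chain via Wildmere Holdings Ltd → Orion Industries Corp. (R1): 19% × 44% × 67% = 5.6012% of Ashford Group plc.
Direct interest in Ashford Group plc: 4%.
Aggregating (R2): 5.6012% + 4% = 9.6012%.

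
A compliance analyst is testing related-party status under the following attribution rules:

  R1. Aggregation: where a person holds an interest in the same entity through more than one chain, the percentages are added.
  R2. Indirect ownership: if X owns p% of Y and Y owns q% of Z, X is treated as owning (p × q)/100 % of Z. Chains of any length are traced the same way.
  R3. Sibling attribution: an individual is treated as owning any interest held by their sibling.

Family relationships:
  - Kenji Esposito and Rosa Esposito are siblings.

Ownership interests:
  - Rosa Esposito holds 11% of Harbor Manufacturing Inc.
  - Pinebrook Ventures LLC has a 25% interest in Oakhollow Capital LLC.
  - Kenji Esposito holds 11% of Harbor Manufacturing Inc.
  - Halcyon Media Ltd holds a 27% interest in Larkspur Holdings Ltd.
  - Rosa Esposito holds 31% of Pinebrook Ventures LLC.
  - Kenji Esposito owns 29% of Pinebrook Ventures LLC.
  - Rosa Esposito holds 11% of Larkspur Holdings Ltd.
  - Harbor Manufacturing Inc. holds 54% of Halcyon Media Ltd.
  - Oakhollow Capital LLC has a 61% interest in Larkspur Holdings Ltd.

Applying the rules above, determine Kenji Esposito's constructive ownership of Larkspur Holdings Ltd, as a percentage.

23.3576%

By sibling attribution (R3), Kenji Esposito is treated as also owning Rosa Esposito's interest in Harbor Manufacturing Inc, giving 11% + 11% = 22%.
By sibling attribution (R3), Kenji Esposito is treated as also owning Rosa Esposito's interest in Pinebrook Ventures LLC, giving 29% + 31% = 60%.
By sibling attribution (R3), Kenji Esposito is treated as owning Rosa Esposito's 11% interest in Larkspur Holdings Ltd.
Chain via Harbor Manufacturing Inc. → Halcyon Media Ltd (R2): 22% × 54% × 27% = 3.2076% of Larkspur Holdings Ltd.
Chain via Pinebrook Ventures LLC → Oakhollow Capital LLC (R2): 60% × 25% × 61% = 9.15% of Larkspur Holdings Ltd.
Direct interest in Larkspur Holdings Ltd: 11%.
Aggregating (R1): 3.2076% + 9.15% + 11% = 23.3576%.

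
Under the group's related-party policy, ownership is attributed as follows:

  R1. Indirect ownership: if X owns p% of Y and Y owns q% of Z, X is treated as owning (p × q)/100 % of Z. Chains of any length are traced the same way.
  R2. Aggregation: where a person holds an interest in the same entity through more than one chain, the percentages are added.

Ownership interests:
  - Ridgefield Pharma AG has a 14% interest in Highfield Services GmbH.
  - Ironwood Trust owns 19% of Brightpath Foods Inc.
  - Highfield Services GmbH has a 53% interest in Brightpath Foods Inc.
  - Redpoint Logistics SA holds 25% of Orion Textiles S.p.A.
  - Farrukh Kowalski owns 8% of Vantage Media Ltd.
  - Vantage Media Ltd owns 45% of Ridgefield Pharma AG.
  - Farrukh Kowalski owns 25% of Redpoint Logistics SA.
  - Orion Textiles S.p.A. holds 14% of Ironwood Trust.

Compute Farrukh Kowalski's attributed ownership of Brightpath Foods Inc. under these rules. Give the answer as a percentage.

0.43337%

Chain via Redpoint Logistics SA → Orion Textiles S.p.A. → Ironwood Trust (R1): 25% × 25% × 14% × 19% = 0.16625% of Brightpath Foods Inc.
Chain via Vantage Media Ltd → Ridgefield Pharma AG → Highfield Services GmbH (R1): 8% × 45% × 14% × 53% = 0.26712% of Brightpath Foods Inc.
Aggregating (R2): 0.16625% + 0.26712% = 0.43337%.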